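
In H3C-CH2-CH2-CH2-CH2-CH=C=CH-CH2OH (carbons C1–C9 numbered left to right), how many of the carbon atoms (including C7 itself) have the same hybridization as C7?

C7 is sp (two π bonds).
C1: sp3
C2: sp3
C3: sp3
C4: sp3
C5: sp3
C6: sp2
C7: sp ✓
C8: sp2
C9: sp3
1 carbon is sp.

1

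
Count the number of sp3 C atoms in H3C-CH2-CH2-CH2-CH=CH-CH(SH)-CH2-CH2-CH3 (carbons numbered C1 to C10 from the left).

C1: sp3 ✓
C2: sp3 ✓
C3: sp3 ✓
C4: sp3 ✓
C5: sp2
C6: sp2
C7: sp3 ✓
C8: sp3 ✓
C9: sp3 ✓
C10: sp3 ✓
C1, C2, C3, C4, C7, C8, C9, C10 → 8 sp3 carbons.

8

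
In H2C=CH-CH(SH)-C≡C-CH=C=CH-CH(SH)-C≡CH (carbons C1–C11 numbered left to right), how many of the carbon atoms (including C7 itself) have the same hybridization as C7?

C7 is sp (two π bonds).
C1: sp2
C2: sp2
C3: sp3
C4: sp ✓
C5: sp ✓
C6: sp2
C7: sp ✓
C8: sp2
C9: sp3
C10: sp ✓
C11: sp ✓
5 carbons are sp.

5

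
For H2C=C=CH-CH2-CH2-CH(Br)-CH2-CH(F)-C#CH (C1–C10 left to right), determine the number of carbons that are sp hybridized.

C1: sp2
C2: sp ✓
C3: sp2
C4: sp3
C5: sp3
C6: sp3
C7: sp3
C8: sp3
C9: sp ✓
C10: sp ✓
C2, C9, C10 → 3 sp carbons.

3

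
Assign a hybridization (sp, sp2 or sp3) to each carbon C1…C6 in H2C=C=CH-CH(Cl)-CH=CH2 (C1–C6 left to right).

C1 sp2, C2 sp, C3 sp2, C4 sp3, C5 sp2, C6 sp2

C1 carries 3 σ bonds, plus one π bond, giving a steric number of 3, so it is sp2.
C2 — 2 σ bonds, plus two π bonds. Steric number 2, so sp.
C3 — 3 σ bonds, plus one π bond. Steric number 3, so sp2.
C4: 4 σ bonds; 4 regions of electron density → sp3.
C5 — 3 σ bonds, plus one π bond. Steric number 3, so sp2.
C6: 3 σ bonds, plus one π bond — 3 electron domains, sp2.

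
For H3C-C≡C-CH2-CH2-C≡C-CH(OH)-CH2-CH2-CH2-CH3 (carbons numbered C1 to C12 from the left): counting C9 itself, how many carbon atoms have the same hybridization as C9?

8

C9 is sp3 (only σ bonds).
C1: sp3 ✓
C2: sp
C3: sp
C4: sp3 ✓
C5: sp3 ✓
C6: sp
C7: sp
C8: sp3 ✓
C9: sp3 ✓
C10: sp3 ✓
C11: sp3 ✓
C12: sp3 ✓
8 carbons are sp3.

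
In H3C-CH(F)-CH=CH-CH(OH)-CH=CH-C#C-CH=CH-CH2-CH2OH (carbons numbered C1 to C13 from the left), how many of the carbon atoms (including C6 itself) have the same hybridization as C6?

6

C6 is sp2 (one π bond).
C1: sp3
C2: sp3
C3: sp2 ✓
C4: sp2 ✓
C5: sp3
C6: sp2 ✓
C7: sp2 ✓
C8: sp
C9: sp
C10: sp2 ✓
C11: sp2 ✓
C12: sp3
C13: sp3
6 carbons are sp2.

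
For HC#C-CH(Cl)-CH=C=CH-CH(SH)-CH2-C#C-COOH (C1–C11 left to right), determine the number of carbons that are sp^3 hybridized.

C1: sp
C2: sp
C3: sp3 ✓
C4: sp2
C5: sp
C6: sp2
C7: sp3 ✓
C8: sp3 ✓
C9: sp
C10: sp
C11: sp2
C3, C7, C8 → 3 sp3 carbons.

3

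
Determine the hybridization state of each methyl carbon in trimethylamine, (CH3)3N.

Each methyl carbon has 4 σ bonds: steric number 4 → sp3.

sp^3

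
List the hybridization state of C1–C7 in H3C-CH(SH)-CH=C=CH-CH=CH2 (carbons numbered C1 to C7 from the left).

C1 is sp3: 4 σ bonds, 4 electron-density regions.
C2: 4 σ bonds; 4 regions of electron density → sp3.
C3 has 3 σ bonds, plus one π bond: steric number 3 → sp2.
C4: 2 σ bonds, plus two π bonds — 2 electron domains, sp.
C5: 3 σ bonds, plus one π bond — 3 electron domains, sp2.
C6 (3 σ bonds, plus one π bond) has steric number 3: sp2.
C7: 3 σ bonds, plus one π bond; 3 regions of electron density → sp2.

C1 sp3, C2 sp3, C3 sp2, C4 sp, C5 sp2, C6 sp2, C7 sp2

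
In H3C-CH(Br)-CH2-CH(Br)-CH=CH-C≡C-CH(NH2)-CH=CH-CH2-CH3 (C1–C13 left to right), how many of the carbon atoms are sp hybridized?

2

C1: sp3
C2: sp3
C3: sp3
C4: sp3
C5: sp2
C6: sp2
C7: sp ✓
C8: sp ✓
C9: sp3
C10: sp2
C11: sp2
C12: sp3
C13: sp3
C7, C8 → 2 sp carbons.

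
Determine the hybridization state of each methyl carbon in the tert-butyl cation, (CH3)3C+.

sp^3

Each methyl carbon (4 σ bonds) has steric number 4: sp3.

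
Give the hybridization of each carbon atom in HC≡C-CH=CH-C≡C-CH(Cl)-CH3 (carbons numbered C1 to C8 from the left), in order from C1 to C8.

C1: 2 σ bonds, plus two π bonds; 2 regions of electron density → sp.
C2: 2 σ bonds, plus two π bonds; 2 regions of electron density → sp.
C3: 3 σ bonds, plus one π bond; 3 regions of electron density → sp2.
C4: 3 σ bonds, plus one π bond — 3 electron domains, sp2.
C5: 2 σ bonds, plus two π bonds; 2 regions of electron density → sp.
C6 — 2 σ bonds, plus two π bonds. Steric number 2, so sp.
C7 — 4 σ bonds. Steric number 4, so sp3.
C8 — 4 σ bonds. Steric number 4, so sp3.

C1 sp, C2 sp, C3 sp2, C4 sp2, C5 sp, C6 sp, C7 sp3, C8 sp3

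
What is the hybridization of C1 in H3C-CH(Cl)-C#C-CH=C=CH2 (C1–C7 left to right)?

C1 — 4 σ bonds. Steric number 4, so sp3.

sp³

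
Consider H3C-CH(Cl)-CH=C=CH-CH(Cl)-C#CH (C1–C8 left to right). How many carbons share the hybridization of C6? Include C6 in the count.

C6 is sp3 (only σ bonds).
C1: sp3 ✓
C2: sp3 ✓
C3: sp2
C4: sp
C5: sp2
C6: sp3 ✓
C7: sp
C8: sp
3 carbons are sp3.

3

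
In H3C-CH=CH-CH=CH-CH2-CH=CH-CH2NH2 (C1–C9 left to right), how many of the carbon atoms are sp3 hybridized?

3

C1: sp3 ✓
C2: sp2
C3: sp2
C4: sp2
C5: sp2
C6: sp3 ✓
C7: sp2
C8: sp2
C9: sp3 ✓
C1, C6, C9 → 3 sp3 carbons.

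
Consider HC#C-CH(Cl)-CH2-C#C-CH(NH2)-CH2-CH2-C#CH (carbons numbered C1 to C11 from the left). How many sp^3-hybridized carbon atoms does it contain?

5

C1: sp
C2: sp
C3: sp3 ✓
C4: sp3 ✓
C5: sp
C6: sp
C7: sp3 ✓
C8: sp3 ✓
C9: sp3 ✓
C10: sp
C11: sp
C3, C4, C7, C8, C9 → 5 sp3 carbons.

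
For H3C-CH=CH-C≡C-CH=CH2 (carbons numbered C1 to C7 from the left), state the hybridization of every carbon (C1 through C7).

C1: 4 σ bonds; 4 regions of electron density → sp3.
C2 is sp2: 3 σ bonds, plus one π bond, 3 electron-density regions.
C3 has 3 σ bonds, plus one π bond: steric number 3 → sp2.
C4 has 2 σ bonds, plus two π bonds: steric number 2 → sp.
C5 — 2 σ bonds, plus two π bonds. Steric number 2, so sp.
C6 (3 σ bonds, plus one π bond) has steric number 3: sp2.
C7 carries 3 σ bonds, plus one π bond, giving a steric number of 3, so it is sp2.

C1 sp3, C2 sp2, C3 sp2, C4 sp, C5 sp, C6 sp2, C7 sp2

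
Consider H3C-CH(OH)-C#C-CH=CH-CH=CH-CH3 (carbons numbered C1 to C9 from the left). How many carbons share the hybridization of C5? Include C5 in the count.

C5 is sp2 (one π bond).
C1: sp3
C2: sp3
C3: sp
C4: sp
C5: sp2 ✓
C6: sp2 ✓
C7: sp2 ✓
C8: sp2 ✓
C9: sp3
4 carbons are sp2.

4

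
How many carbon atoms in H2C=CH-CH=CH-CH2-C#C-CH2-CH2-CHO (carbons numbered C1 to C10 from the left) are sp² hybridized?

5

C1: sp2 ✓
C2: sp2 ✓
C3: sp2 ✓
C4: sp2 ✓
C5: sp3
C6: sp
C7: sp
C8: sp3
C9: sp3
C10: sp2 ✓
C1, C2, C3, C4, C10 → 5 sp2 carbons.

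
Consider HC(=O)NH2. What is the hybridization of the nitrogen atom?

Amide resonance delocalises the N lone pair; N is planar sp2.

sp2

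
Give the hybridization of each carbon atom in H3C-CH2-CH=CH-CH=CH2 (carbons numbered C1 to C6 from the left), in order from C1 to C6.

C1 sp3, C2 sp3, C3 sp2, C4 sp2, C5 sp2, C6 sp2

C1: 4 σ bonds — 4 electron domains, sp3.
C2: 4 σ bonds; 4 regions of electron density → sp3.
C3 (3 σ bonds, plus one π bond) has steric number 3: sp2.
C4 (3 σ bonds, plus one π bond) has steric number 3: sp2.
C5 is sp2: 3 σ bonds, plus one π bond, 3 electron-density regions.
C6 carries 3 σ bonds, plus one π bond, giving a steric number of 3, so it is sp2.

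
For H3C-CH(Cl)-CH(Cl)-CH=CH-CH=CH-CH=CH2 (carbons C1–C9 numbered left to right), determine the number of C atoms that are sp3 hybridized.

3

C1: sp3 ✓
C2: sp3 ✓
C3: sp3 ✓
C4: sp2
C5: sp2
C6: sp2
C7: sp2
C8: sp2
C9: sp2
C1, C2, C3 → 3 sp3 carbons.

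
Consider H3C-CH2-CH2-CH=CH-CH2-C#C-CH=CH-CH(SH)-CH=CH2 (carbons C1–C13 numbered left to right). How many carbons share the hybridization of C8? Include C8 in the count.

C8 is sp (two π bonds).
C1: sp3
C2: sp3
C3: sp3
C4: sp2
C5: sp2
C6: sp3
C7: sp ✓
C8: sp ✓
C9: sp2
C10: sp2
C11: sp3
C12: sp2
C13: sp2
2 carbons are sp.

2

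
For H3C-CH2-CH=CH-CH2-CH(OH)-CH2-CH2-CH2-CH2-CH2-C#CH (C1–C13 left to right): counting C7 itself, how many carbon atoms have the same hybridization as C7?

C7 is sp3 (only σ bonds).
C1: sp3 ✓
C2: sp3 ✓
C3: sp2
C4: sp2
C5: sp3 ✓
C6: sp3 ✓
C7: sp3 ✓
C8: sp3 ✓
C9: sp3 ✓
C10: sp3 ✓
C11: sp3 ✓
C12: sp
C13: sp
9 carbons are sp3.

9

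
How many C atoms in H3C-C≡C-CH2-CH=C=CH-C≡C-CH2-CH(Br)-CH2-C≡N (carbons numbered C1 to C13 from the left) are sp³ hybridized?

C1: sp3 ✓
C2: sp
C3: sp
C4: sp3 ✓
C5: sp2
C6: sp
C7: sp2
C8: sp
C9: sp
C10: sp3 ✓
C11: sp3 ✓
C12: sp3 ✓
C13: sp
C1, C4, C10, C11, C12 → 5 sp3 carbons.

5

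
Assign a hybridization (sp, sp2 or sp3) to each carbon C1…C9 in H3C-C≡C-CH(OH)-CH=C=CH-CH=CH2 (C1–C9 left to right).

C1 sp3, C2 sp, C3 sp, C4 sp3, C5 sp2, C6 sp, C7 sp2, C8 sp2, C9 sp2

C1 carries 4 σ bonds, giving a steric number of 4, so it is sp3.
C2 carries 2 σ bonds, plus two π bonds, giving a steric number of 2, so it is sp.
C3: 2 σ bonds, plus two π bonds — 2 electron domains, sp.
C4 has 4 σ bonds: steric number 4 → sp3.
C5 carries 3 σ bonds, plus one π bond, giving a steric number of 3, so it is sp2.
C6: 2 σ bonds, plus two π bonds — 2 electron domains, sp.
C7 is sp2: 3 σ bonds, plus one π bond, 3 electron-density regions.
C8 has 3 σ bonds, plus one π bond: steric number 3 → sp2.
C9: 3 σ bonds, plus one π bond — 3 electron domains, sp2.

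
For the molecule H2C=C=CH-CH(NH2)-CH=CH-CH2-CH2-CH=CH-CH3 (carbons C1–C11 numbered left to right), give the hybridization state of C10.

sp^2

C10 is sp2: 3 σ bonds, plus one π bond, 3 electron-density regions.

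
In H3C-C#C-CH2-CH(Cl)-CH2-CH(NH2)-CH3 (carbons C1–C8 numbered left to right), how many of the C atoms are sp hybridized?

C1: sp3
C2: sp ✓
C3: sp ✓
C4: sp3
C5: sp3
C6: sp3
C7: sp3
C8: sp3
C2, C3 → 2 sp carbons.

2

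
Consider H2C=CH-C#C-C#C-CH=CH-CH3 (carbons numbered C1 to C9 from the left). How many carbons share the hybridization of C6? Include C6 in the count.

C6 is sp (two π bonds).
C1: sp2
C2: sp2
C3: sp ✓
C4: sp ✓
C5: sp ✓
C6: sp ✓
C7: sp2
C8: sp2
C9: sp3
4 carbons are sp.

4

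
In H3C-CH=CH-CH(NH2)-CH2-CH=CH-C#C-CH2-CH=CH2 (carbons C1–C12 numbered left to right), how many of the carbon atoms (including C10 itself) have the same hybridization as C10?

4

C10 is sp3 (only σ bonds).
C1: sp3 ✓
C2: sp2
C3: sp2
C4: sp3 ✓
C5: sp3 ✓
C6: sp2
C7: sp2
C8: sp
C9: sp
C10: sp3 ✓
C11: sp2
C12: sp2
4 carbons are sp3.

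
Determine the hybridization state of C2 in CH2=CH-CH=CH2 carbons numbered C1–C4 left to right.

sp²

C2: 3 σ bonds, plus one π bond — 3 electron domains, sp2.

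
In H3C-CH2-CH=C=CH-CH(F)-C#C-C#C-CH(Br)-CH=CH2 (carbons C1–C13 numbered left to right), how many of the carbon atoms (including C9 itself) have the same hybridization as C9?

5

C9 is sp (two π bonds).
C1: sp3
C2: sp3
C3: sp2
C4: sp ✓
C5: sp2
C6: sp3
C7: sp ✓
C8: sp ✓
C9: sp ✓
C10: sp ✓
C11: sp3
C12: sp2
C13: sp2
5 carbons are sp.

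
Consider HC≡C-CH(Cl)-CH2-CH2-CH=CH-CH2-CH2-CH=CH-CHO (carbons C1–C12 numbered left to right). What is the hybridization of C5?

sp^3

C5 is sp3: 4 σ bonds, 4 electron-density regions.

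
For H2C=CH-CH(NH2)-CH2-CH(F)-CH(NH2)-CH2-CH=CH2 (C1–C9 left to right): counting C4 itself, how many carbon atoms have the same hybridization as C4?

5

C4 is sp3 (only σ bonds).
C1: sp2
C2: sp2
C3: sp3 ✓
C4: sp3 ✓
C5: sp3 ✓
C6: sp3 ✓
C7: sp3 ✓
C8: sp2
C9: sp2
5 carbons are sp3.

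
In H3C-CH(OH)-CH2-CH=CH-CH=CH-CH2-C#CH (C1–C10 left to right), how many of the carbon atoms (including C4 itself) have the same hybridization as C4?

4

C4 is sp2 (one π bond).
C1: sp3
C2: sp3
C3: sp3
C4: sp2 ✓
C5: sp2 ✓
C6: sp2 ✓
C7: sp2 ✓
C8: sp3
C9: sp
C10: sp
4 carbons are sp2.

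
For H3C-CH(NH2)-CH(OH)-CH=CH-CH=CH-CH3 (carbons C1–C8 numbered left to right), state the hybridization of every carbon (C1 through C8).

C1 sp3, C2 sp3, C3 sp3, C4 sp2, C5 sp2, C6 sp2, C7 sp2, C8 sp3

C1: 4 σ bonds; 4 regions of electron density → sp3.
C2 carries 4 σ bonds, giving a steric number of 4, so it is sp3.
C3 carries 4 σ bonds, giving a steric number of 4, so it is sp3.
C4 carries 3 σ bonds, plus one π bond, giving a steric number of 3, so it is sp2.
C5 has 3 σ bonds, plus one π bond: steric number 3 → sp2.
C6 carries 3 σ bonds, plus one π bond, giving a steric number of 3, so it is sp2.
C7 is sp2: 3 σ bonds, plus one π bond, 3 electron-density regions.
C8: 4 σ bonds; 4 regions of electron density → sp3.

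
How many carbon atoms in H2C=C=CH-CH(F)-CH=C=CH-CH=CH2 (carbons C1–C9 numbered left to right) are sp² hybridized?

C1: sp2 ✓
C2: sp
C3: sp2 ✓
C4: sp3
C5: sp2 ✓
C6: sp
C7: sp2 ✓
C8: sp2 ✓
C9: sp2 ✓
C1, C3, C5, C7, C8, C9 → 6 sp2 carbons.

6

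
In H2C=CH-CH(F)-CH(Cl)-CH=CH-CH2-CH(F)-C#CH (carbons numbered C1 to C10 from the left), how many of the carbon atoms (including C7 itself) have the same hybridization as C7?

C7 is sp3 (only σ bonds).
C1: sp2
C2: sp2
C3: sp3 ✓
C4: sp3 ✓
C5: sp2
C6: sp2
C7: sp3 ✓
C8: sp3 ✓
C9: sp
C10: sp
4 carbons are sp3.

4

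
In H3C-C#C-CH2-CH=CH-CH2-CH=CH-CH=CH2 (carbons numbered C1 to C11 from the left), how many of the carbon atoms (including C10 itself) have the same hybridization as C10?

6

C10 is sp2 (one π bond).
C1: sp3
C2: sp
C3: sp
C4: sp3
C5: sp2 ✓
C6: sp2 ✓
C7: sp3
C8: sp2 ✓
C9: sp2 ✓
C10: sp2 ✓
C11: sp2 ✓
6 carbons are sp2.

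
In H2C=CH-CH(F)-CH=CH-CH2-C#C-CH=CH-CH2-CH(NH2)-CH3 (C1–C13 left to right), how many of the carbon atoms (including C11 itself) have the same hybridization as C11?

C11 is sp3 (only σ bonds).
C1: sp2
C2: sp2
C3: sp3 ✓
C4: sp2
C5: sp2
C6: sp3 ✓
C7: sp
C8: sp
C9: sp2
C10: sp2
C11: sp3 ✓
C12: sp3 ✓
C13: sp3 ✓
5 carbons are sp3.

5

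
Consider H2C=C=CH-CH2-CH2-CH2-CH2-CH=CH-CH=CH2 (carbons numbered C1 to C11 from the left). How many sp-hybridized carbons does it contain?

1

C1: sp2
C2: sp ✓
C3: sp2
C4: sp3
C5: sp3
C6: sp3
C7: sp3
C8: sp2
C9: sp2
C10: sp2
C11: sp2
C2 → 1 sp carbon.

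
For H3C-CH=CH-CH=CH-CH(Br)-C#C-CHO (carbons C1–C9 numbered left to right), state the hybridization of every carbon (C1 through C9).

C1 sp3, C2 sp2, C3 sp2, C4 sp2, C5 sp2, C6 sp3, C7 sp, C8 sp, C9 sp2

C1: 4 σ bonds; 4 regions of electron density → sp3.
C2 has 3 σ bonds, plus one π bond: steric number 3 → sp2.
C3: 3 σ bonds, plus one π bond; 3 regions of electron density → sp2.
C4 — 3 σ bonds, plus one π bond. Steric number 3, so sp2.
C5 carries 3 σ bonds, plus one π bond, giving a steric number of 3, so it is sp2.
C6 carries 4 σ bonds, giving a steric number of 4, so it is sp3.
C7 carries 2 σ bonds, plus two π bonds, giving a steric number of 2, so it is sp.
C8: 2 σ bonds, plus two π bonds; 2 regions of electron density → sp.
C9 has 3 σ bonds, plus one π bond: steric number 3 → sp2.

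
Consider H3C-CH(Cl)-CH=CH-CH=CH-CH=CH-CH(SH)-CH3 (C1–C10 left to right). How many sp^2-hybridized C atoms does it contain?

6

C1: sp3
C2: sp3
C3: sp2 ✓
C4: sp2 ✓
C5: sp2 ✓
C6: sp2 ✓
C7: sp2 ✓
C8: sp2 ✓
C9: sp3
C10: sp3
C3, C4, C5, C6, C7, C8 → 6 sp2 carbons.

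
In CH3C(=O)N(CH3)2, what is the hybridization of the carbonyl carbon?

The carbonyl carbon: 3 σ bonds, plus one π bond — 3 electron domains, sp2.

sp2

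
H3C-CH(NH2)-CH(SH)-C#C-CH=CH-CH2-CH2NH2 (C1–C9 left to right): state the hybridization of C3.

sp^3

C3 (4 σ bonds) has steric number 4: sp3.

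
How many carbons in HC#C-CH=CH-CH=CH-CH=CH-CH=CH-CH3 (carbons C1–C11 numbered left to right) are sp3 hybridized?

1

C1: sp
C2: sp
C3: sp2
C4: sp2
C5: sp2
C6: sp2
C7: sp2
C8: sp2
C9: sp2
C10: sp2
C11: sp3 ✓
C11 → 1 sp3 carbon.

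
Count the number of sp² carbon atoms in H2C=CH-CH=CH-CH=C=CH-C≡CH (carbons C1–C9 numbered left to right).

6

C1: sp2 ✓
C2: sp2 ✓
C3: sp2 ✓
C4: sp2 ✓
C5: sp2 ✓
C6: sp
C7: sp2 ✓
C8: sp
C9: sp
C1, C2, C3, C4, C5, C7 → 6 sp2 carbons.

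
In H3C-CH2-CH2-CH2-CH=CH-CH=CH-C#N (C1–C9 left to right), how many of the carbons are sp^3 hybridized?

4

C1: sp3 ✓
C2: sp3 ✓
C3: sp3 ✓
C4: sp3 ✓
C5: sp2
C6: sp2
C7: sp2
C8: sp2
C9: sp
C1, C2, C3, C4 → 4 sp3 carbons.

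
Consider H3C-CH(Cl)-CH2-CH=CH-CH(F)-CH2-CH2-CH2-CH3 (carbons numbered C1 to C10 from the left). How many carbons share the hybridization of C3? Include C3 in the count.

C3 is sp3 (only σ bonds).
C1: sp3 ✓
C2: sp3 ✓
C3: sp3 ✓
C4: sp2
C5: sp2
C6: sp3 ✓
C7: sp3 ✓
C8: sp3 ✓
C9: sp3 ✓
C10: sp3 ✓
8 carbons are sp3.

8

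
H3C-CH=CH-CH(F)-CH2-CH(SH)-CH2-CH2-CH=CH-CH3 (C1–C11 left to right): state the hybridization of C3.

sp2

C3 (3 σ bonds, plus one π bond) has steric number 3: sp2.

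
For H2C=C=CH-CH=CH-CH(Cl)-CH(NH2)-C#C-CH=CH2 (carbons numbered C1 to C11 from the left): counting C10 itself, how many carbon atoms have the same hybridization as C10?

C10 is sp2 (one π bond).
C1: sp2 ✓
C2: sp
C3: sp2 ✓
C4: sp2 ✓
C5: sp2 ✓
C6: sp3
C7: sp3
C8: sp
C9: sp
C10: sp2 ✓
C11: sp2 ✓
6 carbons are sp2.

6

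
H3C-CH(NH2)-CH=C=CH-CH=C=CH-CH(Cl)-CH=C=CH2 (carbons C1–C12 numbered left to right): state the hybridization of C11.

C11: 2 σ bonds, plus two π bonds; 2 regions of electron density → sp.

sp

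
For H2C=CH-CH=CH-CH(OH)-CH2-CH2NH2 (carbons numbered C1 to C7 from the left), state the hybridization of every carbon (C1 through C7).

C1 is sp2: 3 σ bonds, plus one π bond, 3 electron-density regions.
C2: 3 σ bonds, plus one π bond; 3 regions of electron density → sp2.
C3 carries 3 σ bonds, plus one π bond, giving a steric number of 3, so it is sp2.
C4 has 3 σ bonds, plus one π bond: steric number 3 → sp2.
C5 carries 4 σ bonds, giving a steric number of 4, so it is sp3.
C6: 4 σ bonds — 4 electron domains, sp3.
C7 — 4 σ bonds. Steric number 4, so sp3.

C1 sp2, C2 sp2, C3 sp2, C4 sp2, C5 sp3, C6 sp3, C7 sp3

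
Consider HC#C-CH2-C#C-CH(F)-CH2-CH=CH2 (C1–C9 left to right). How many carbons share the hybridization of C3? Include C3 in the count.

3

C3 is sp3 (only σ bonds).
C1: sp
C2: sp
C3: sp3 ✓
C4: sp
C5: sp
C6: sp3 ✓
C7: sp3 ✓
C8: sp2
C9: sp2
3 carbons are sp3.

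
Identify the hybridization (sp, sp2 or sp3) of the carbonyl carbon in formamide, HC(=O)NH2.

sp2

The carbonyl carbon: 3 σ bonds, plus one π bond; 3 regions of electron density → sp2.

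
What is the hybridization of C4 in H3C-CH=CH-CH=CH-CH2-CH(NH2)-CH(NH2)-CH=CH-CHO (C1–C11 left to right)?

C4 — 3 σ bonds, plus one π bond. Steric number 3, so sp2.

sp²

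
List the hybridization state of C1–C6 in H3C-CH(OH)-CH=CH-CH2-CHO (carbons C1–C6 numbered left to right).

C1 sp3, C2 sp3, C3 sp2, C4 sp2, C5 sp3, C6 sp2

C1: 4 σ bonds; 4 regions of electron density → sp3.
C2 — 4 σ bonds. Steric number 4, so sp3.
C3 carries 3 σ bonds, plus one π bond, giving a steric number of 3, so it is sp2.
C4 — 3 σ bonds, plus one π bond. Steric number 3, so sp2.
C5 is sp3: 4 σ bonds, 4 electron-density regions.
C6 is sp2: 3 σ bonds, plus one π bond, 3 electron-density regions.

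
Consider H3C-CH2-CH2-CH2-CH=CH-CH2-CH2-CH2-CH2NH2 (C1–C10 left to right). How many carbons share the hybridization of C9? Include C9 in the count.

8

C9 is sp3 (only σ bonds).
C1: sp3 ✓
C2: sp3 ✓
C3: sp3 ✓
C4: sp3 ✓
C5: sp2
C6: sp2
C7: sp3 ✓
C8: sp3 ✓
C9: sp3 ✓
C10: sp3 ✓
8 carbons are sp3.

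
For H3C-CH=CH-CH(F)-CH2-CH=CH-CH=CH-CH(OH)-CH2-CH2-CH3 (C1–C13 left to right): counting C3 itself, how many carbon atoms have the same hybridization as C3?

C3 is sp2 (one π bond).
C1: sp3
C2: sp2 ✓
C3: sp2 ✓
C4: sp3
C5: sp3
C6: sp2 ✓
C7: sp2 ✓
C8: sp2 ✓
C9: sp2 ✓
C10: sp3
C11: sp3
C12: sp3
C13: sp3
6 carbons are sp2.

6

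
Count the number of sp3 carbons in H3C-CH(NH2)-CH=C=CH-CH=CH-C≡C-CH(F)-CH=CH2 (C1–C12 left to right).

C1: sp3 ✓
C2: sp3 ✓
C3: sp2
C4: sp
C5: sp2
C6: sp2
C7: sp2
C8: sp
C9: sp
C10: sp3 ✓
C11: sp2
C12: sp2
C1, C2, C10 → 3 sp3 carbons.

3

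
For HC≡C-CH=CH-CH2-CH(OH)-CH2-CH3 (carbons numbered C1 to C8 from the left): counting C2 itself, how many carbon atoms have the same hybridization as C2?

2

C2 is sp (two π bonds).
C1: sp ✓
C2: sp ✓
C3: sp2
C4: sp2
C5: sp3
C6: sp3
C7: sp3
C8: sp3
2 carbons are sp.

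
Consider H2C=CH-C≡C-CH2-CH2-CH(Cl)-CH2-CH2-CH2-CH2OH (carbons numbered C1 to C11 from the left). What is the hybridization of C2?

sp^2

C2: 3 σ bonds, plus one π bond; 3 regions of electron density → sp2.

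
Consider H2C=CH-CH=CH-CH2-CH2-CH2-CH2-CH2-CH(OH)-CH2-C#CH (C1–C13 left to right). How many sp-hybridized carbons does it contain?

2

C1: sp2
C2: sp2
C3: sp2
C4: sp2
C5: sp3
C6: sp3
C7: sp3
C8: sp3
C9: sp3
C10: sp3
C11: sp3
C12: sp ✓
C13: sp ✓
C12, C13 → 2 sp carbons.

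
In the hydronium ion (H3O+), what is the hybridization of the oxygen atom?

sp^3

Three σ bonds + one lone pair = steric number 4 → sp3.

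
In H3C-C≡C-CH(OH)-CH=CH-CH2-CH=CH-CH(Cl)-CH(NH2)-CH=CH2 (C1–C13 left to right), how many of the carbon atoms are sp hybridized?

2

C1: sp3
C2: sp ✓
C3: sp ✓
C4: sp3
C5: sp2
C6: sp2
C7: sp3
C8: sp2
C9: sp2
C10: sp3
C11: sp3
C12: sp2
C13: sp2
C2, C3 → 2 sp carbons.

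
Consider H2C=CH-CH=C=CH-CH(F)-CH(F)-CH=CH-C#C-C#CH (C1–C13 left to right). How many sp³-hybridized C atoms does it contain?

C1: sp2
C2: sp2
C3: sp2
C4: sp
C5: sp2
C6: sp3 ✓
C7: sp3 ✓
C8: sp2
C9: sp2
C10: sp
C11: sp
C12: sp
C13: sp
C6, C7 → 2 sp3 carbons.

2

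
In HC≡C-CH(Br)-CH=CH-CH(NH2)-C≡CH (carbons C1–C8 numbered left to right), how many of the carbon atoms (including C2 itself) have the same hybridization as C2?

4

C2 is sp (two π bonds).
C1: sp ✓
C2: sp ✓
C3: sp3
C4: sp2
C5: sp2
C6: sp3
C7: sp ✓
C8: sp ✓
4 carbons are sp.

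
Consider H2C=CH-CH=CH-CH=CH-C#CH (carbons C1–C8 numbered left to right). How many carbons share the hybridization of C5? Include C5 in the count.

C5 is sp2 (one π bond).
C1: sp2 ✓
C2: sp2 ✓
C3: sp2 ✓
C4: sp2 ✓
C5: sp2 ✓
C6: sp2 ✓
C7: sp
C8: sp
6 carbons are sp2.

6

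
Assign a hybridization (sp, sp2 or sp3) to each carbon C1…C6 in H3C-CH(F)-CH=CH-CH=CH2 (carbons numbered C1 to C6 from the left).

C1 sp3, C2 sp3, C3 sp2, C4 sp2, C5 sp2, C6 sp2

C1 — 4 σ bonds. Steric number 4, so sp3.
C2 is sp3: 4 σ bonds, 4 electron-density regions.
C3: 3 σ bonds, plus one π bond; 3 regions of electron density → sp2.
C4 has 3 σ bonds, plus one π bond: steric number 3 → sp2.
C5 (3 σ bonds, plus one π bond) has steric number 3: sp2.
C6 — 3 σ bonds, plus one π bond. Steric number 3, so sp2.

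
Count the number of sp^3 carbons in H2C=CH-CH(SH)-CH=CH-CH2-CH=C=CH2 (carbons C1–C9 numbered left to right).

C1: sp2
C2: sp2
C3: sp3 ✓
C4: sp2
C5: sp2
C6: sp3 ✓
C7: sp2
C8: sp
C9: sp2
C3, C6 → 2 sp3 carbons.

2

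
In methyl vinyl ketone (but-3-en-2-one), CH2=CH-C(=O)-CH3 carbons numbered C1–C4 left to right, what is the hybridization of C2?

sp²

C2 — 3 σ bonds, plus one π bond. Steric number 3, so sp2.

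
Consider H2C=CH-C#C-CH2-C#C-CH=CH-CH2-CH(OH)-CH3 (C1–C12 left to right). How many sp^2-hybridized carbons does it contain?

C1: sp2 ✓
C2: sp2 ✓
C3: sp
C4: sp
C5: sp3
C6: sp
C7: sp
C8: sp2 ✓
C9: sp2 ✓
C10: sp3
C11: sp3
C12: sp3
C1, C2, C8, C9 → 4 sp2 carbons.

4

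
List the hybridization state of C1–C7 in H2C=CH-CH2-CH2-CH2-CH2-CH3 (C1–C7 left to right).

C1 sp2, C2 sp2, C3 sp3, C4 sp3, C5 sp3, C6 sp3, C7 sp3

C1: 3 σ bonds, plus one π bond; 3 regions of electron density → sp2.
C2 (3 σ bonds, plus one π bond) has steric number 3: sp2.
C3 is sp3: 4 σ bonds, 4 electron-density regions.
C4 has 4 σ bonds: steric number 4 → sp3.
C5 has 4 σ bonds: steric number 4 → sp3.
C6 carries 4 σ bonds, giving a steric number of 4, so it is sp3.
C7 — 4 σ bonds. Steric number 4, so sp3.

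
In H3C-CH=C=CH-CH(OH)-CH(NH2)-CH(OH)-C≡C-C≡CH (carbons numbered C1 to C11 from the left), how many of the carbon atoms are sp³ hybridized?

4

C1: sp3 ✓
C2: sp2
C3: sp
C4: sp2
C5: sp3 ✓
C6: sp3 ✓
C7: sp3 ✓
C8: sp
C9: sp
C10: sp
C11: sp
C1, C5, C6, C7 → 4 sp3 carbons.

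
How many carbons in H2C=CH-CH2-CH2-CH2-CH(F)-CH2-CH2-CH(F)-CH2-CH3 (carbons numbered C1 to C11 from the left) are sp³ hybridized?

C1: sp2
C2: sp2
C3: sp3 ✓
C4: sp3 ✓
C5: sp3 ✓
C6: sp3 ✓
C7: sp3 ✓
C8: sp3 ✓
C9: sp3 ✓
C10: sp3 ✓
C11: sp3 ✓
C3, C4, C5, C6, C7, C8, C9, C10, C11 → 9 sp3 carbons.

9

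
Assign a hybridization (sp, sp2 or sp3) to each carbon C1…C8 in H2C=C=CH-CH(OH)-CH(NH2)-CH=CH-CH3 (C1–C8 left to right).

C1 is sp2: 3 σ bonds, plus one π bond, 3 electron-density regions.
C2 (2 σ bonds, plus two π bonds) has steric number 2: sp.
C3 — 3 σ bonds, plus one π bond. Steric number 3, so sp2.
C4 (4 σ bonds) has steric number 4: sp3.
C5 (4 σ bonds) has steric number 4: sp3.
C6: 3 σ bonds, plus one π bond; 3 regions of electron density → sp2.
C7 is sp2: 3 σ bonds, plus one π bond, 3 electron-density regions.
C8: 4 σ bonds — 4 electron domains, sp3.

C1 sp2, C2 sp, C3 sp2, C4 sp3, C5 sp3, C6 sp2, C7 sp2, C8 sp3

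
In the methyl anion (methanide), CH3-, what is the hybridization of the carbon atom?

sp^3

Three σ bonds + one lone pair = steric number 4 → sp3, pyramidal.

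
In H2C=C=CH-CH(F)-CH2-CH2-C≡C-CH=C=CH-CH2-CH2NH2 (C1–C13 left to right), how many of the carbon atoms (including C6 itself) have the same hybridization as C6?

5

C6 is sp3 (only σ bonds).
C1: sp2
C2: sp
C3: sp2
C4: sp3 ✓
C5: sp3 ✓
C6: sp3 ✓
C7: sp
C8: sp
C9: sp2
C10: sp
C11: sp2
C12: sp3 ✓
C13: sp3 ✓
5 carbons are sp3.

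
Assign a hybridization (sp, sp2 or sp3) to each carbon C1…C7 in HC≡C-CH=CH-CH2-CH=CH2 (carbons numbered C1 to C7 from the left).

C1 sp, C2 sp, C3 sp2, C4 sp2, C5 sp3, C6 sp2, C7 sp2

C1: 2 σ bonds, plus two π bonds; 2 regions of electron density → sp.
C2 has 2 σ bonds, plus two π bonds: steric number 2 → sp.
C3 — 3 σ bonds, plus one π bond. Steric number 3, so sp2.
C4 carries 3 σ bonds, plus one π bond, giving a steric number of 3, so it is sp2.
C5 is sp3: 4 σ bonds, 4 electron-density regions.
C6 has 3 σ bonds, plus one π bond: steric number 3 → sp2.
C7 (3 σ bonds, plus one π bond) has steric number 3: sp2.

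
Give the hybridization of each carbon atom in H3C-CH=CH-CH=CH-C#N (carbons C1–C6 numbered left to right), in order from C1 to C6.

C1 has 4 σ bonds: steric number 4 → sp3.
C2: 3 σ bonds, plus one π bond; 3 regions of electron density → sp2.
C3 (3 σ bonds, plus one π bond) has steric number 3: sp2.
C4 (3 σ bonds, plus one π bond) has steric number 3: sp2.
C5 is sp2: 3 σ bonds, plus one π bond, 3 electron-density regions.
C6: 2 σ bonds, plus two π bonds; 2 regions of electron density → sp.

C1 sp3, C2 sp2, C3 sp2, C4 sp2, C5 sp2, C6 sp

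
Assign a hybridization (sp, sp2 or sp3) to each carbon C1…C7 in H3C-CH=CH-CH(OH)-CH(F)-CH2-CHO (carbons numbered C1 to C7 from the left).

C1 sp3, C2 sp2, C3 sp2, C4 sp3, C5 sp3, C6 sp3, C7 sp2

C1 (4 σ bonds) has steric number 4: sp3.
C2 is sp2: 3 σ bonds, plus one π bond, 3 electron-density regions.
C3 is sp2: 3 σ bonds, plus one π bond, 3 electron-density regions.
C4 carries 4 σ bonds, giving a steric number of 4, so it is sp3.
C5: 4 σ bonds; 4 regions of electron density → sp3.
C6: 4 σ bonds — 4 electron domains, sp3.
C7: 3 σ bonds, plus one π bond — 3 electron domains, sp2.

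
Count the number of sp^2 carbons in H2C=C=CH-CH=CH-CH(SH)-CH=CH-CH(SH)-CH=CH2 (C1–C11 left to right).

8

C1: sp2 ✓
C2: sp
C3: sp2 ✓
C4: sp2 ✓
C5: sp2 ✓
C6: sp3
C7: sp2 ✓
C8: sp2 ✓
C9: sp3
C10: sp2 ✓
C11: sp2 ✓
C1, C3, C4, C5, C7, C8, C10, C11 → 8 sp2 carbons.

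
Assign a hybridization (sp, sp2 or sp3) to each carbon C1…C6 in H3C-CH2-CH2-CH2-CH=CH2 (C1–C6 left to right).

C1 sp3, C2 sp3, C3 sp3, C4 sp3, C5 sp2, C6 sp2

C1 (4 σ bonds) has steric number 4: sp3.
C2: 4 σ bonds — 4 electron domains, sp3.
C3 has 4 σ bonds: steric number 4 → sp3.
C4 — 4 σ bonds. Steric number 4, so sp3.
C5: 3 σ bonds, plus one π bond; 3 regions of electron density → sp2.
C6 carries 3 σ bonds, plus one π bond, giving a steric number of 3, so it is sp2.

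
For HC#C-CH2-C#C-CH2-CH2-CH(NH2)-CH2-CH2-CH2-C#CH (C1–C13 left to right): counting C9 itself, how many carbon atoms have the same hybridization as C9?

C9 is sp3 (only σ bonds).
C1: sp
C2: sp
C3: sp3 ✓
C4: sp
C5: sp
C6: sp3 ✓
C7: sp3 ✓
C8: sp3 ✓
C9: sp3 ✓
C10: sp3 ✓
C11: sp3 ✓
C12: sp
C13: sp
7 carbons are sp3.

7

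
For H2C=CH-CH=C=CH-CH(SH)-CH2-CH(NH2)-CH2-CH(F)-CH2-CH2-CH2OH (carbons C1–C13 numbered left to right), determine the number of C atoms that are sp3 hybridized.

8

C1: sp2
C2: sp2
C3: sp2
C4: sp
C5: sp2
C6: sp3 ✓
C7: sp3 ✓
C8: sp3 ✓
C9: sp3 ✓
C10: sp3 ✓
C11: sp3 ✓
C12: sp3 ✓
C13: sp3 ✓
C6, C7, C8, C9, C10, C11, C12, C13 → 8 sp3 carbons.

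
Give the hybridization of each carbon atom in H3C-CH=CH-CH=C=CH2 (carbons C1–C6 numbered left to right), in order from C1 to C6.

C1 sp3, C2 sp2, C3 sp2, C4 sp2, C5 sp, C6 sp2

C1 — 4 σ bonds. Steric number 4, so sp3.
C2: 3 σ bonds, plus one π bond — 3 electron domains, sp2.
C3: 3 σ bonds, plus one π bond — 3 electron domains, sp2.
C4: 3 σ bonds, plus one π bond — 3 electron domains, sp2.
C5 is sp: 2 σ bonds, plus two π bonds, 2 electron-density regions.
C6 has 3 σ bonds, plus one π bond: steric number 3 → sp2.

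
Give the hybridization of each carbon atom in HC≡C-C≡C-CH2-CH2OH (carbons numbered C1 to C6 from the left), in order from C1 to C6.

C1 sp, C2 sp, C3 sp, C4 sp, C5 sp3, C6 sp3

C1 (2 σ bonds, plus two π bonds) has steric number 2: sp.
C2 has 2 σ bonds, plus two π bonds: steric number 2 → sp.
C3: 2 σ bonds, plus two π bonds; 2 regions of electron density → sp.
C4 — 2 σ bonds, plus two π bonds. Steric number 2, so sp.
C5: 4 σ bonds — 4 electron domains, sp3.
C6 carries 4 σ bonds, giving a steric number of 4, so it is sp3.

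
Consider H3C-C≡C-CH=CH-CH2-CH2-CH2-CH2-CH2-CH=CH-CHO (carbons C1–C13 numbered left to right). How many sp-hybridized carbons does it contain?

C1: sp3
C2: sp ✓
C3: sp ✓
C4: sp2
C5: sp2
C6: sp3
C7: sp3
C8: sp3
C9: sp3
C10: sp3
C11: sp2
C12: sp2
C13: sp2
C2, C3 → 2 sp carbons.

2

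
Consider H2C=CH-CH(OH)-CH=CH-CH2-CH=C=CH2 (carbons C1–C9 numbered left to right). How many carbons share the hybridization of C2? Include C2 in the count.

C2 is sp2 (one π bond).
C1: sp2 ✓
C2: sp2 ✓
C3: sp3
C4: sp2 ✓
C5: sp2 ✓
C6: sp3
C7: sp2 ✓
C8: sp
C9: sp2 ✓
6 carbons are sp2.

6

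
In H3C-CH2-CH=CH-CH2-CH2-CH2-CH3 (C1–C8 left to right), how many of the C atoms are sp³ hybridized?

C1: sp3 ✓
C2: sp3 ✓
C3: sp2
C4: sp2
C5: sp3 ✓
C6: sp3 ✓
C7: sp3 ✓
C8: sp3 ✓
C1, C2, C5, C6, C7, C8 → 6 sp3 carbons.

6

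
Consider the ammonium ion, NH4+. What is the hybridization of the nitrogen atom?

sp^3

Four σ bonds, no lone pair → sp3, tetrahedral.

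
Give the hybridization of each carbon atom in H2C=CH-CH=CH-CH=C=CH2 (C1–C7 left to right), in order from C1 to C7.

C1 (3 σ bonds, plus one π bond) has steric number 3: sp2.
C2: 3 σ bonds, plus one π bond; 3 regions of electron density → sp2.
C3 (3 σ bonds, plus one π bond) has steric number 3: sp2.
C4 has 3 σ bonds, plus one π bond: steric number 3 → sp2.
C5: 3 σ bonds, plus one π bond; 3 regions of electron density → sp2.
C6 (2 σ bonds, plus two π bonds) has steric number 2: sp.
C7 has 3 σ bonds, plus one π bond: steric number 3 → sp2.

C1 sp2, C2 sp2, C3 sp2, C4 sp2, C5 sp2, C6 sp, C7 sp2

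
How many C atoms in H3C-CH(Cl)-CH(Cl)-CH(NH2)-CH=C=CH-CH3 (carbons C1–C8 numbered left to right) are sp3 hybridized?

5

C1: sp3 ✓
C2: sp3 ✓
C3: sp3 ✓
C4: sp3 ✓
C5: sp2
C6: sp
C7: sp2
C8: sp3 ✓
C1, C2, C3, C4, C8 → 5 sp3 carbons.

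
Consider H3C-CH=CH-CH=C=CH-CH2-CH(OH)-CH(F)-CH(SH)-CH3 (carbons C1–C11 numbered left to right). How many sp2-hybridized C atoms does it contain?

4

C1: sp3
C2: sp2 ✓
C3: sp2 ✓
C4: sp2 ✓
C5: sp
C6: sp2 ✓
C7: sp3
C8: sp3
C9: sp3
C10: sp3
C11: sp3
C2, C3, C4, C6 → 4 sp2 carbons.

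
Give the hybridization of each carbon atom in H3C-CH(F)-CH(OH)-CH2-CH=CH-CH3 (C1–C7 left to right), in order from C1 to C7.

C1 sp3, C2 sp3, C3 sp3, C4 sp3, C5 sp2, C6 sp2, C7 sp3

C1 carries 4 σ bonds, giving a steric number of 4, so it is sp3.
C2 — 4 σ bonds. Steric number 4, so sp3.
C3 — 4 σ bonds. Steric number 4, so sp3.
C4 is sp3: 4 σ bonds, 4 electron-density regions.
C5 carries 3 σ bonds, plus one π bond, giving a steric number of 3, so it is sp2.
C6: 3 σ bonds, plus one π bond — 3 electron domains, sp2.
C7: 4 σ bonds; 4 regions of electron density → sp3.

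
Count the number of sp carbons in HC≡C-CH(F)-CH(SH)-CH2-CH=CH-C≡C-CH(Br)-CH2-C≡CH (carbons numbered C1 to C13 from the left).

6

C1: sp ✓
C2: sp ✓
C3: sp3
C4: sp3
C5: sp3
C6: sp2
C7: sp2
C8: sp ✓
C9: sp ✓
C10: sp3
C11: sp3
C12: sp ✓
C13: sp ✓
C1, C2, C8, C9, C12, C13 → 6 sp carbons.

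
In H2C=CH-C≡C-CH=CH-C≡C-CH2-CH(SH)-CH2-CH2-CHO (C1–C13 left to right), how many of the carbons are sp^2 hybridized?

C1: sp2 ✓
C2: sp2 ✓
C3: sp
C4: sp
C5: sp2 ✓
C6: sp2 ✓
C7: sp
C8: sp
C9: sp3
C10: sp3
C11: sp3
C12: sp3
C13: sp2 ✓
C1, C2, C5, C6, C13 → 5 sp2 carbons.

5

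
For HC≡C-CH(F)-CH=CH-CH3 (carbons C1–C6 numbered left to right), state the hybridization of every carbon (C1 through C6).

C1 is sp: 2 σ bonds, plus two π bonds, 2 electron-density regions.
C2 (2 σ bonds, plus two π bonds) has steric number 2: sp.
C3: 4 σ bonds; 4 regions of electron density → sp3.
C4 is sp2: 3 σ bonds, plus one π bond, 3 electron-density regions.
C5 (3 σ bonds, plus one π bond) has steric number 3: sp2.
C6: 4 σ bonds — 4 electron domains, sp3.

C1 sp, C2 sp, C3 sp3, C4 sp2, C5 sp2, C6 sp3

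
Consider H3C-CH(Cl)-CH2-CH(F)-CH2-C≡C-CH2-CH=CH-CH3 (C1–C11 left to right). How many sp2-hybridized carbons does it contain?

2

C1: sp3
C2: sp3
C3: sp3
C4: sp3
C5: sp3
C6: sp
C7: sp
C8: sp3
C9: sp2 ✓
C10: sp2 ✓
C11: sp3
C9, C10 → 2 sp2 carbons.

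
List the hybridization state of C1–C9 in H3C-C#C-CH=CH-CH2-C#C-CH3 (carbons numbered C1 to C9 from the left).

C1 carries 4 σ bonds, giving a steric number of 4, so it is sp3.
C2 is sp: 2 σ bonds, plus two π bonds, 2 electron-density regions.
C3 carries 2 σ bonds, plus two π bonds, giving a steric number of 2, so it is sp.
C4 is sp2: 3 σ bonds, plus one π bond, 3 electron-density regions.
C5 — 3 σ bonds, plus one π bond. Steric number 3, so sp2.
C6: 4 σ bonds — 4 electron domains, sp3.
C7 has 2 σ bonds, plus two π bonds: steric number 2 → sp.
C8 — 2 σ bonds, plus two π bonds. Steric number 2, so sp.
C9 (4 σ bonds) has steric number 4: sp3.

C1 sp3, C2 sp, C3 sp, C4 sp2, C5 sp2, C6 sp3, C7 sp, C8 sp, C9 sp3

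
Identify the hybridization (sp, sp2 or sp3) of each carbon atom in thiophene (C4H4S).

sp^2

Each carbon atom: 3 σ bonds, plus one π bond — 3 electron domains, sp2.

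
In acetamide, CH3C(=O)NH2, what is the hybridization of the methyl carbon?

sp^3

The methyl carbon (4 σ bonds) has steric number 4: sp3.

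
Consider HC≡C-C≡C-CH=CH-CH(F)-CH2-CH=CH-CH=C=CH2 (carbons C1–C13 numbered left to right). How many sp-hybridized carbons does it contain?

C1: sp ✓
C2: sp ✓
C3: sp ✓
C4: sp ✓
C5: sp2
C6: sp2
C7: sp3
C8: sp3
C9: sp2
C10: sp2
C11: sp2
C12: sp ✓
C13: sp2
C1, C2, C3, C4, C12 → 5 sp carbons.

5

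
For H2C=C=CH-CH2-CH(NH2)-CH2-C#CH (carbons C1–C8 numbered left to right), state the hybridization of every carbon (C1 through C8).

C1 is sp2: 3 σ bonds, plus one π bond, 3 electron-density regions.
C2 — 2 σ bonds, plus two π bonds. Steric number 2, so sp.
C3 (3 σ bonds, plus one π bond) has steric number 3: sp2.
C4: 4 σ bonds — 4 electron domains, sp3.
C5 has 4 σ bonds: steric number 4 → sp3.
C6 — 4 σ bonds. Steric number 4, so sp3.
C7: 2 σ bonds, plus two π bonds — 2 electron domains, sp.
C8: 2 σ bonds, plus two π bonds; 2 regions of electron density → sp.

C1 sp2, C2 sp, C3 sp2, C4 sp3, C5 sp3, C6 sp3, C7 sp, C8 sp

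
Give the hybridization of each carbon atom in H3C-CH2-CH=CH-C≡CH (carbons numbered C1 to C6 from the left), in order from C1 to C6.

C1 sp3, C2 sp3, C3 sp2, C4 sp2, C5 sp, C6 sp

C1 — 4 σ bonds. Steric number 4, so sp3.
C2 — 4 σ bonds. Steric number 4, so sp3.
C3 (3 σ bonds, plus one π bond) has steric number 3: sp2.
C4 — 3 σ bonds, plus one π bond. Steric number 3, so sp2.
C5 is sp: 2 σ bonds, plus two π bonds, 2 electron-density regions.
C6: 2 σ bonds, plus two π bonds — 2 electron domains, sp.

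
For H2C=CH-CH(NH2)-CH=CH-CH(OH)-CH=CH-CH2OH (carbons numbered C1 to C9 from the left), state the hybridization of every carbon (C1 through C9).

C1: 3 σ bonds, plus one π bond; 3 regions of electron density → sp2.
C2: 3 σ bonds, plus one π bond; 3 regions of electron density → sp2.
C3 is sp3: 4 σ bonds, 4 electron-density regions.
C4 carries 3 σ bonds, plus one π bond, giving a steric number of 3, so it is sp2.
C5 (3 σ bonds, plus one π bond) has steric number 3: sp2.
C6 has 4 σ bonds: steric number 4 → sp3.
C7 — 3 σ bonds, plus one π bond. Steric number 3, so sp2.
C8 carries 3 σ bonds, plus one π bond, giving a steric number of 3, so it is sp2.
C9 carries 4 σ bonds, giving a steric number of 4, so it is sp3.

C1 sp2, C2 sp2, C3 sp3, C4 sp2, C5 sp2, C6 sp3, C7 sp2, C8 sp2, C9 sp3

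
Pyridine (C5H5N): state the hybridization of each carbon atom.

sp2

Each carbon atom is sp2: 3 σ bonds, plus one π bond, 3 electron-density regions.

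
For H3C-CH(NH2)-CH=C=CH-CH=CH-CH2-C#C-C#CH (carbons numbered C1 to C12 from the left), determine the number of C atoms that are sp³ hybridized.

3

C1: sp3 ✓
C2: sp3 ✓
C3: sp2
C4: sp
C5: sp2
C6: sp2
C7: sp2
C8: sp3 ✓
C9: sp
C10: sp
C11: sp
C12: sp
C1, C2, C8 → 3 sp3 carbons.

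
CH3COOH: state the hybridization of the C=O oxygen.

sp²

The C=O oxygen carries 1 σ bond and 2 lone pairs, plus one π bond, giving a steric number of 3, so it is sp2.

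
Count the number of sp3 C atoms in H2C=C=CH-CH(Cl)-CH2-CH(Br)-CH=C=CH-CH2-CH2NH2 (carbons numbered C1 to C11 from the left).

C1: sp2
C2: sp
C3: sp2
C4: sp3 ✓
C5: sp3 ✓
C6: sp3 ✓
C7: sp2
C8: sp
C9: sp2
C10: sp3 ✓
C11: sp3 ✓
C4, C5, C6, C10, C11 → 5 sp3 carbons.

5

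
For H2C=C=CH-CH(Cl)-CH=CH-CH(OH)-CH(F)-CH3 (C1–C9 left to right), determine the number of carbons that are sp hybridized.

C1: sp2
C2: sp ✓
C3: sp2
C4: sp3
C5: sp2
C6: sp2
C7: sp3
C8: sp3
C9: sp3
C2 → 1 sp carbon.

1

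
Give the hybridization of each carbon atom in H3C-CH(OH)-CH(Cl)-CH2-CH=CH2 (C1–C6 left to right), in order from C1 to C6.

C1: 4 σ bonds; 4 regions of electron density → sp3.
C2 is sp3: 4 σ bonds, 4 electron-density regions.
C3 — 4 σ bonds. Steric number 4, so sp3.
C4 (4 σ bonds) has steric number 4: sp3.
C5 has 3 σ bonds, plus one π bond: steric number 3 → sp2.
C6 is sp2: 3 σ bonds, plus one π bond, 3 electron-density regions.

C1 sp3, C2 sp3, C3 sp3, C4 sp3, C5 sp2, C6 sp2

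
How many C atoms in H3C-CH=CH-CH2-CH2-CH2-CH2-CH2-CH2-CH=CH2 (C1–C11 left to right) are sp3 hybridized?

C1: sp3 ✓
C2: sp2
C3: sp2
C4: sp3 ✓
C5: sp3 ✓
C6: sp3 ✓
C7: sp3 ✓
C8: sp3 ✓
C9: sp3 ✓
C10: sp2
C11: sp2
C1, C4, C5, C6, C7, C8, C9 → 7 sp3 carbons.

7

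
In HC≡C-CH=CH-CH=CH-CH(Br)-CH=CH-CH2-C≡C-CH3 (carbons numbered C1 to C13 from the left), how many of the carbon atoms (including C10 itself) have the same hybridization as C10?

3

C10 is sp3 (only σ bonds).
C1: sp
C2: sp
C3: sp2
C4: sp2
C5: sp2
C6: sp2
C7: sp3 ✓
C8: sp2
C9: sp2
C10: sp3 ✓
C11: sp
C12: sp
C13: sp3 ✓
3 carbons are sp3.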